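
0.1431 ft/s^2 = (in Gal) 1 ft/s^2 = 0.3048 m/s^2, so 0.1431 ft/s^2 = 0.1431 * 0.3048 = 0.04361688 m/s^2. 1 Gal = 0.01 m/s^2, so 0.04361688 m/s^2 = 0.04361688 / 0.01 = 4.361688 Gal ≈ 4.362 Gal (4 s.f.). Final answer: 4.362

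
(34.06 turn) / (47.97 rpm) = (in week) 7.044e-05. Check: 1 turn = 6.2831853 rad, so 34.06 turn = 34.06 * 6.2831853 = 214.00529 rad. 1 rpm = 0.10471976 rad/s, so 47.97 rpm = 47.97 * 0.10471976 = 5.0234067 rad/s. Combine: 214.00529 rad / 5.0234067 rad/s = 42.601626 s. 1 week = 604800 s, so 42.601626 s = 42.601626 / 604800 = 7.0439196e-05 week ≈ 7.044e-05 week (4 s.f.).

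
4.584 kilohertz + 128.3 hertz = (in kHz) 1 kilohertz = 1000 Hz, so 4.584 kilohertz = 4.584 * 1000 = 4584 Hz. 128.3 hertz = 128.3 Hz. Sum: 4584 + 128.3 = 4712.3 Hz. 1 kHz = 1000 Hz, so 4712.3 Hz = 4712.3 / 1000 = 4.7123 kHz ≈ 4.712 kHz (4 s.f.). Final answer: 4.712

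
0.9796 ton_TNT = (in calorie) 9.796e+08. Check: 1 ton_TNT = 4.184e+09 J, so 0.9796 ton_TNT = 0.9796 * 4.184e+09 = 4.0986464e+09 J. 1 calorie = 4.184 J, so 4.0986464e+09 J = 4.0986464e+09 / 4.184 = 9.796e+08 calorie.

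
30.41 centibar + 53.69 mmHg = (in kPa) 1 centibar = 1000 Pa, so 30.41 centibar = 30.41 * 1000 = 30410 Pa. 1 mmHg = 133.32237 Pa, so 53.69 mmHg = 53.69 * 133.32237 = 7158.078 Pa. Sum: 30410 + 7158.078 = 37568.078 Pa. 1 kPa = 1000 Pa, so 37568.078 Pa = 37568.078 / 1000 = 37.568078 kPa ≈ 37.57 kPa (4 s.f.). Final answer: 37.57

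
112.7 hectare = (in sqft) 1 hectare = 10000 m^2, so 112.7 hectare = 112.7 * 10000 = 1127000 m^2. 1 sqft = 0.09290304 m^2, so 1127000 m^2 = 1127000 / 0.09290304 = 12130927 sqft ≈ 1.213e+07 sqft (4 s.f.). Final answer: 1.213e+07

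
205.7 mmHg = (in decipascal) 2.742e+05. Check: 1 mmHg = 133.32237 Pa, so 205.7 mmHg = 205.7 * 133.32237 = 27424.411 Pa. 1 decipascal = 0.1 Pa, so 27424.411 Pa = 27424.411 / 0.1 = 274244.11 decipascal ≈ 2.742e+05 decipascal (4 s.f.).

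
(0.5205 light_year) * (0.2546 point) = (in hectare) 4.423e+07. Check: 1 light_year = 9.4607305e+15 m, so 0.5205 light_year = 0.5205 * 9.4607305e+15 = 4.9243102e+15 m. 1 point = 0.00035277778 m, so 0.2546 point = 0.2546 * 0.00035277778 = 8.9817222e-05 m. Combine: 4.9243102e+15 m * 8.9817222e-05 m = 4.4228786e+11 m^2. 1 hectare = 10000 m^2, so 4.4228786e+11 m^2 = 4.4228786e+11 / 10000 = 44228786 hectare ≈ 4.423e+07 hectare (4 s.f.).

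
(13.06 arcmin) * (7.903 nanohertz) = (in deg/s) 1 arcmin = 0.00029088821 rad, so 13.06 arcmin = 13.06 * 0.00029088821 = 0.003799 rad. 1 nanohertz = 1e-09 Hz, so 7.903 nanohertz = 7.903 * 1e-09 = 7.903e-09 Hz. Combine: 0.003799 rad * 7.903e-09 Hz = 3.0023497e-11 rad/s. 1 deg/s = 0.017453293 rad/s, so 3.0023497e-11 rad/s = 3.0023497e-11 / 0.017453293 = 1.7202197e-09 deg/s ≈ 1.72e-09 deg/s (4 s.f.). Final answer: 1.72e-09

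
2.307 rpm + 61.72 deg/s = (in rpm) 1 rpm = 0.10471976 rad/s, so 2.307 rpm = 2.307 * 0.10471976 = 0.24158848 rad/s. 1 deg/s = 0.017453293 rad/s, so 61.72 deg/s = 61.72 * 0.017453293 = 1.0772172 rad/s. Sum: 0.24158848 + 1.0772172 = 1.3188057 rad/s. 1 rpm = 0.10471976 rad/s, so 1.3188057 rad/s = 1.3188057 / 0.10471976 = 12.593667 rpm ≈ 12.59 rpm (4 s.f.). Final answer: 12.59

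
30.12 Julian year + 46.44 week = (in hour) 1 Julian year = 31557600 s, so 30.12 Julian year = 30.12 * 31557600 = 9.5051491e+08 s. 1 week = 604800 s, so 46.44 week = 46.44 * 604800 = 28086912 s. Sum: 9.5051491e+08 + 28086912 = 9.7860182e+08 s. 1 hour = 3600 s, so 9.7860182e+08 s = 9.7860182e+08 / 3600 = 271833.84 hour ≈ 2.718e+05 hour (4 s.f.). Final answer: 2.718e+05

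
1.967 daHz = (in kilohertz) 0.01967. Check: 1 daHz = 10 Hz, so 1.967 daHz = 1.967 * 10 = 19.67 Hz. 1 kilohertz = 1000 Hz, so 19.67 Hz = 19.67 / 1000 = 0.01967 kilohertz.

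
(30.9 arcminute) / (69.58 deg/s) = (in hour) 1 arcminute = 0.00029088821 rad, so 30.9 arcminute = 30.9 * 0.00029088821 = 0.0089884456 rad. 1 deg/s = 0.017453293 rad/s, so 69.58 deg/s = 69.58 * 0.017453293 = 1.2144001 rad/s. Combine: 0.0089884456 rad / 1.2144001 rad/s = 0.0074015522 s. 1 hour = 3600 s, so 0.0074015522 s = 0.0074015522 / 3600 = 2.0559867e-06 hour ≈ 2.056e-06 hour (4 s.f.). Final answer: 2.056e-06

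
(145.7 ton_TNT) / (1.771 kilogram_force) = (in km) 3.51e+07. Check: 1 ton_TNT = 4.184e+09 J, so 145.7 ton_TNT = 145.7 * 4.184e+09 = 6.096088e+11 J. 1 kilogram_force = 9.80665 N, so 1.771 kilogram_force = 1.771 * 9.80665 = 17.367577 N. Combine: 6.096088e+11 J / 17.367577 N = 3.5100394e+10 m. 1 km = 1000 m, so 3.5100394e+10 m = 3.5100394e+10 / 1000 = 35100394 km ≈ 3.51e+07 km (4 s.f.).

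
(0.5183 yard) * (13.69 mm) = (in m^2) 1 yard = 0.9144 m, so 0.5183 yard = 0.5183 * 0.9144 = 0.47393352 m. 1 mm = 0.001 m, so 13.69 mm = 13.69 * 0.001 = 0.01369 m. Combine: 0.47393352 m * 0.01369 m = 0.0064881499 m^2. Result: 0.0064881499 m^2 ≈ 0.006488 m^2 (4 s.f.). Final answer: 0.006488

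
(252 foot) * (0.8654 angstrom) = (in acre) 1 foot = 0.3048 m, so 252 foot = 252 * 0.3048 = 76.8096 m. 1 angstrom = 1e-10 m, so 0.8654 angstrom = 0.8654 * 1e-10 = 8.654e-11 m. Combine: 76.8096 m * 8.654e-11 m = 6.6471028e-09 m^2. 1 acre = 4046.8564 m^2, so 6.6471028e-09 m^2 = 6.6471028e-09 / 4046.8564 = 1.6425349e-12 acre ≈ 1.643e-12 acre (4 s.f.). Final answer: 1.643e-12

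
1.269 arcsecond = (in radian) 6.152e-06. Check: 1 arcsecond = 4.8481368e-06 rad, so 1.269 arcsecond = 1.269 * 4.8481368e-06 = 6.1522856e-06 rad. 6.1522856e-06 rad = 6.1522856e-06 radian ≈ 6.152e-06 radian (4 s.f.).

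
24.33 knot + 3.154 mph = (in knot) 1 knot = 0.51444444 m/s, so 24.33 knot = 24.33 * 0.51444444 = 12.516433 m/s. 1 mph = 0.44704 m/s, so 3.154 mph = 3.154 * 0.44704 = 1.4099642 m/s. Sum: 12.516433 + 1.4099642 = 13.926397 m/s. 1 knot = 0.51444444 m/s, so 13.926397 m/s = 13.926397 / 0.51444444 = 27.070751 knot ≈ 27.07 knot (4 s.f.). Final answer: 27.07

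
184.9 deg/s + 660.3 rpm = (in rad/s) 1 deg/s = 0.017453293 rad/s, so 184.9 deg/s = 184.9 * 0.017453293 = 3.2271138 rad/s. 1 rpm = 0.10471976 rad/s, so 660.3 rpm = 660.3 * 0.10471976 = 69.146454 rad/s. Sum: 3.2271138 + 69.146454 = 72.373568 rad/s. Result: 72.373568 rad/s ≈ 72.37 rad/s (4 s.f.). Final answer: 72.37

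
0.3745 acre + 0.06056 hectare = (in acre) 1 acre = 4046.8564 m^2, so 0.3745 acre = 0.3745 * 4046.8564 = 1515.5477 m^2. 1 hectare = 10000 m^2, so 0.06056 hectare = 0.06056 * 10000 = 605.6 m^2. Sum: 1515.5477 + 605.6 = 2121.1477 m^2. 1 acre = 4046.8564 m^2, so 2121.1477 m^2 = 2121.1477 / 4046.8564 = 0.52414702 acre ≈ 0.5241 acre (4 s.f.). Final answer: 0.5241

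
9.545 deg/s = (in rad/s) 1 deg/s = 0.017453293 rad/s, so 9.545 deg/s = 9.545 * 0.017453293 = 0.16659168 rad/s. Result: 0.16659168 rad/s ≈ 0.1666 rad/s (4 s.f.). Final answer: 0.1666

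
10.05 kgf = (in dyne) 9.856e+06. Check: 1 kgf = 9.80665 N, so 10.05 kgf = 10.05 * 9.80665 = 98.556832 N. 1 dyne = 1e-05 N, so 98.556832 N = 98.556832 / 1e-05 = 9855683.2 dyne ≈ 9.856e+06 dyne (4 s.f.).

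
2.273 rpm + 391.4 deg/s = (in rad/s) 1 rpm = 0.10471976 rad/s, so 2.273 rpm = 2.273 * 0.10471976 = 0.238028 rad/s. 1 deg/s = 0.017453293 rad/s, so 391.4 deg/s = 391.4 * 0.017453293 = 6.8312187 rad/s. Sum: 0.238028 + 6.8312187 = 7.0692467 rad/s. Result: 7.0692467 rad/s ≈ 7.069 rad/s (4 s.f.). Final answer: 7.069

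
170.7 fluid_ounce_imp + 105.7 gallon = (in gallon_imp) 1 fluid_ounce_imp = 2.8413063e-05 m^3, so 170.7 fluid_ounce_imp = 170.7 * 2.8413063e-05 = 0.0048501098 m^3. 1 gallon = 0.0037854118 m^3, so 105.7 gallon = 105.7 * 0.0037854118 = 0.40011803 m^3. Sum: 0.0048501098 + 0.40011803 = 0.40496814 m^3. 1 gallon_imp = 0.00454609 m^3, so 0.40496814 m^3 = 0.40496814 / 0.00454609 = 89.080536 gallon_imp ≈ 89.08 gallon_imp (4 s.f.). Final answer: 89.08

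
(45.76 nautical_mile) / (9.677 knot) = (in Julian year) 0.0005394. Check: 1 nautical_mile = 1852 m, so 45.76 nautical_mile = 45.76 * 1852 = 84747.52 m. 1 knot = 0.51444444 m/s, so 9.677 knot = 9.677 * 0.51444444 = 4.9782789 m/s. Combine: 84747.52 m / 4.9782789 m/s = 17023.458 s. 1 Julian year = 31557600 s, so 17023.458 s = 17023.458 / 31557600 = 0.00053944082 Julian year ≈ 0.0005394 Julian year (4 s.f.).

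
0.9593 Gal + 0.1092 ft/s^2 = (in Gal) 1 Gal = 0.01 m/s^2, so 0.9593 Gal = 0.9593 * 0.01 = 0.009593 m/s^2. 1 ft/s^2 = 0.3048 m/s^2, so 0.1092 ft/s^2 = 0.1092 * 0.3048 = 0.03328416 m/s^2. Sum: 0.009593 + 0.03328416 = 0.04287716 m/s^2. 1 Gal = 0.01 m/s^2, so 0.04287716 m/s^2 = 0.04287716 / 0.01 = 4.287716 Gal ≈ 4.288 Gal (4 s.f.). Final answer: 4.288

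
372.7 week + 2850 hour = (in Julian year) 7.468. Check: 1 week = 604800 s, so 372.7 week = 372.7 * 604800 = 2.2540896e+08 s. 1 hour = 3600 s, so 2850 hour = 2850 * 3600 = 10260000 s. Sum: 2.2540896e+08 + 10260000 = 2.3566896e+08 s. 1 Julian year = 31557600 s, so 2.3566896e+08 s = 2.3566896e+08 / 31557600 = 7.4678987 Julian year ≈ 7.468 Julian year (4 s.f.).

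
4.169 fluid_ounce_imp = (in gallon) 0.03129. Check: 1 fluid_ounce_imp = 2.8413063e-05 m^3, so 4.169 fluid_ounce_imp = 4.169 * 2.8413063e-05 = 0.00011845406 m^3. 1 gallon = 0.0037854118 m^3, so 0.00011845406 m^3 = 0.00011845406 / 0.0037854118 = 0.031292251 gallon ≈ 0.03129 gallon (4 s.f.).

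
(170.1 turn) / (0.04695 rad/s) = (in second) 1 turn = 6.2831853 rad, so 170.1 turn = 170.1 * 6.2831853 = 1068.7698 rad. 0.04695 rad/s is already in rad/s. Combine: 1068.7698 rad / 0.04695 rad/s = 22764 s. 22764 s = 22764 second ≈ 2.276e+04 second (4 s.f.). Final answer: 2.276e+04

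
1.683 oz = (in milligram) 4.771e+04. Check: 1 oz = 0.028349523 kg, so 1.683 oz = 1.683 * 0.028349523 = 0.047712247 kg. 1 milligram = 1e-06 kg, so 0.047712247 kg = 0.047712247 / 1e-06 = 47712.247 milligram ≈ 4.771e+04 milligram (4 s.f.).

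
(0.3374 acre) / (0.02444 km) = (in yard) 61.1. Check: 1 acre = 4046.8564 m^2, so 0.3374 acre = 0.3374 * 4046.8564 = 1365.4094 m^2. 1 km = 1000 m, so 0.02444 km = 0.02444 * 1000 = 24.44 m. Combine: 1365.4094 m^2 / 24.44 m = 55.867813 m. 1 yard = 0.9144 m, so 55.867813 m = 55.867813 / 0.9144 = 61.097784 yard ≈ 61.1 yard (4 s.f.).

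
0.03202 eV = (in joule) 5.13e-21. Check: 1 eV = 1.6021766e-19 J, so 0.03202 eV = 0.03202 * 1.6021766e-19 = 5.1301696e-21 J. 5.1301696e-21 J = 5.1301696e-21 joule ≈ 5.13e-21 joule (4 s.f.).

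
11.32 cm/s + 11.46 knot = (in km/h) 21.63. Check: 1 cm/s = 0.01 m/s, so 11.32 cm/s = 11.32 * 0.01 = 0.1132 m/s. 1 knot = 0.51444444 m/s, so 11.46 knot = 11.46 * 0.51444444 = 5.8955333 m/s. Sum: 0.1132 + 5.8955333 = 6.0087333 m/s. 1 km/h = 0.27777778 m/s, so 6.0087333 m/s = 6.0087333 / 0.27777778 = 21.63144 km/h ≈ 21.63 km/h (4 s.f.).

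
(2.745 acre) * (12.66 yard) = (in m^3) 1.286e+05. Check: 1 acre = 4046.8564 m^2, so 2.745 acre = 2.745 * 4046.8564 = 11108.621 m^2. 1 yard = 0.9144 m, so 12.66 yard = 12.66 * 0.9144 = 11.576304 m. Combine: 11108.621 m^2 * 11.576304 m = 128596.77 m^3. Result: 128596.77 m^3 ≈ 1.286e+05 m^3 (4 s.f.).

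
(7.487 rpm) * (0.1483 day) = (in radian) 1.005e+04. Check: 1 rpm = 0.10471976 rad/s, so 7.487 rpm = 7.487 * 0.10471976 = 0.78403681 rad/s. 1 day = 86400 s, so 0.1483 day = 0.1483 * 86400 = 12813.12 s. Combine: 0.78403681 rad/s * 12813.12 s = 10045.958 rad. 10045.958 rad = 10045.958 radian ≈ 1.005e+04 radian (4 s.f.).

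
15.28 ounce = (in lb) 1 ounce = 0.028349523 kg, so 15.28 ounce = 15.28 * 0.028349523 = 0.43318071 kg. 1 lb = 0.45359237 kg, so 0.43318071 kg = 0.43318071 / 0.45359237 = 0.955 lb. Final answer: 0.955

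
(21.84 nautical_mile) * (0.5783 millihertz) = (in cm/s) 2339. Check: 1 nautical_mile = 1852 m, so 21.84 nautical_mile = 21.84 * 1852 = 40447.68 m. 1 millihertz = 0.001 Hz, so 0.5783 millihertz = 0.5783 * 0.001 = 0.0005783 Hz. Combine: 40447.68 m * 0.0005783 Hz = 23.390893 m/s. 1 cm/s = 0.01 m/s, so 23.390893 m/s = 23.390893 / 0.01 = 2339.0893 cm/s ≈ 2339 cm/s (4 s.f.).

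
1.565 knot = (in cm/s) 1 knot = 0.51444444 m/s, so 1.565 knot = 1.565 * 0.51444444 = 0.80510556 m/s. 1 cm/s = 0.01 m/s, so 0.80510556 m/s = 0.80510556 / 0.01 = 80.510556 cm/s ≈ 80.51 cm/s (4 s.f.). Final answer: 80.51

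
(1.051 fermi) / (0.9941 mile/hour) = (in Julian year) 7.494e-23. Check: 1 fermi = 1e-15 m, so 1.051 fermi = 1.051 * 1e-15 = 1.051e-15 m. 1 mile/hour = 0.44704 m/s, so 0.9941 mile/hour = 0.9941 * 0.44704 = 0.44440246 m/s. Combine: 1.051e-15 m / 0.44440246 m/s = 2.3649734e-15 s. 1 Julian year = 31557600 s, so 2.3649734e-15 s = 2.3649734e-15 / 31557600 = 7.4941484e-23 Julian year ≈ 7.494e-23 Julian year (4 s.f.).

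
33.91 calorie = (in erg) 1.419e+09. Check: 1 calorie = 4.184 J, so 33.91 calorie = 33.91 * 4.184 = 141.87944 J. 1 erg = 1e-07 J, so 141.87944 J = 141.87944 / 1e-07 = 1.4187944e+09 erg ≈ 1.419e+09 erg (4 s.f.).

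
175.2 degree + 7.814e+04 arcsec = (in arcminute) 1 degree = 0.017453293 rad, so 175.2 degree = 175.2 * 0.017453293 = 3.0578168 rad. 1 arcsec = 4.8481368e-06 rad, so 7.814e+04 arcsec = 7.814e+04 * 4.8481368e-06 = 0.37883341 rad. Sum: 3.0578168 + 0.37883341 = 3.4366503 rad. 1 arcminute = 0.00029088821 rad, so 3.4366503 rad = 3.4366503 / 0.00029088821 = 11814.333 arcminute ≈ 1.181e+04 arcminute (4 s.f.). Final answer: 1.181e+04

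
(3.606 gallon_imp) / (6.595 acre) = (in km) 1 gallon_imp = 0.00454609 m^3, so 3.606 gallon_imp = 3.606 * 0.00454609 = 0.016393201 m^3. 1 acre = 4046.8564 m^2, so 6.595 acre = 6.595 * 4046.8564 = 26689.018 m^2. Combine: 0.016393201 m^3 / 26689.018 m^2 = 6.1423019e-07 m. 1 km = 1000 m, so 6.1423019e-07 m = 6.1423019e-07 / 1000 = 6.1423019e-10 km ≈ 6.142e-10 km (4 s.f.). Final answer: 6.142e-10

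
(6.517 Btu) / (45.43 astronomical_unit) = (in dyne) 1 Btu = 1055.0559 J, so 6.517 Btu = 6.517 * 1055.0559 = 6875.799 J. 1 astronomical_unit = 1.4959787e+11 m, so 45.43 astronomical_unit = 45.43 * 1.4959787e+11 = 6.7962313e+12 m. Combine: 6875.799 J / 6.7962313e+12 m = 1.0117076e-09 N. 1 dyne = 1e-05 N, so 1.0117076e-09 N = 1.0117076e-09 / 1e-05 = 0.00010117076 dyne ≈ 0.0001012 dyne (4 s.f.). Final answer: 0.0001012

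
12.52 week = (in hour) 2103. Check: 1 week = 604800 s, so 12.52 week = 12.52 * 604800 = 7572096 s. 1 hour = 3600 s, so 7572096 s = 7572096 / 3600 = 2103.36 hour ≈ 2103 hour (4 s.f.).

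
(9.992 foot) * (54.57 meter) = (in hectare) 1 foot = 0.3048 m, so 9.992 foot = 9.992 * 0.3048 = 3.0455616 m. 54.57 meter = 54.57 m. Combine: 3.0455616 m * 54.57 m = 166.1963 m^2. 1 hectare = 10000 m^2, so 166.1963 m^2 = 166.1963 / 10000 = 0.01661963 hectare ≈ 0.01662 hectare (4 s.f.). Final answer: 0.01662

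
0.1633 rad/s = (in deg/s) 1 deg/s = 0.017453293 rad/s, so 0.1633 rad/s = 0.1633 / 0.017453293 = 9.3564008 deg/s ≈ 9.356 deg/s (4 s.f.). Final answer: 9.356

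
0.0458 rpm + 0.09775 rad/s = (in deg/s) 5.875. Check: 1 rpm = 0.10471976 rad/s, so 0.0458 rpm = 0.0458 * 0.10471976 = 0.0047961648 rad/s. 0.09775 rad/s is already in rad/s. Sum: 0.0047961648 + 0.09775 = 0.10254616 rad/s. 1 deg/s = 0.017453293 rad/s, so 0.10254616 rad/s = 0.10254616 / 0.017453293 = 5.8754624 deg/s ≈ 5.875 deg/s (4 s.f.).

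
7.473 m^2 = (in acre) 1 acre = 4046.8564 m^2, so 7.473 m^2 = 7.473 / 4046.8564 = 0.0018466185 acre ≈ 0.001847 acre (4 s.f.). Final answer: 0.001847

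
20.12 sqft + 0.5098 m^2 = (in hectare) 0.0002379. Check: 1 sqft = 0.09290304 m^2, so 20.12 sqft = 20.12 * 0.09290304 = 1.8692092 m^2. 0.5098 m^2 is already in m^2. Sum: 1.8692092 + 0.5098 = 2.3790092 m^2. 1 hectare = 10000 m^2, so 2.3790092 m^2 = 2.3790092 / 10000 = 0.00023790092 hectare ≈ 0.0002379 hectare (4 s.f.).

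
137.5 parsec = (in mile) 1 parsec = 3.0856776e+16 m, so 137.5 parsec = 137.5 * 3.0856776e+16 = 4.2428067e+18 m. 1 mile = 1609.344 m, so 4.2428067e+18 m = 4.2428067e+18 / 1609.344 = 2.6363578e+15 mile ≈ 2.636e+15 mile (4 s.f.). Final answer: 2.636e+15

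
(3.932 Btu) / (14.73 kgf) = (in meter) 1 Btu = 1055.0559 J, so 3.932 Btu = 3.932 * 1055.0559 = 4148.4796 J. 1 kgf = 9.80665 N, so 14.73 kgf = 14.73 * 9.80665 = 144.45195 N. Combine: 4148.4796 J / 144.45195 N = 28.71875 m. 28.71875 m = 28.71875 meter ≈ 28.72 meter (4 s.f.). Final answer: 28.72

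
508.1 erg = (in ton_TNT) 1 erg = 1e-07 J, so 508.1 erg = 508.1 * 1e-07 = 5.081e-05 J. 1 ton_TNT = 4.184e+09 J, so 5.081e-05 J = 5.081e-05 / 4.184e+09 = 1.2143881e-14 ton_TNT ≈ 1.214e-14 ton_TNT (4 s.f.). Final answer: 1.214e-14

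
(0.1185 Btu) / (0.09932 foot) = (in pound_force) 928.4. Check: 1 Btu = 1055.0559 J, so 0.1185 Btu = 0.1185 * 1055.0559 = 125.02412 J. 1 foot = 0.3048 m, so 0.09932 foot = 0.09932 * 0.3048 = 0.030272736 m. Combine: 125.02412 J / 0.030272736 m = 4129.9246 N. 1 pound_force = 4.4482216 N, so 4129.9246 N = 4129.9246 / 4.4482216 = 928.44399 pound_force ≈ 928.4 pound_force (4 s.f.).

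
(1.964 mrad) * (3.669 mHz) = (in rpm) 1 mrad = 0.001 rad, so 1.964 mrad = 1.964 * 0.001 = 0.001964 rad. 1 mHz = 0.001 Hz, so 3.669 mHz = 3.669 * 0.001 = 0.003669 Hz. Combine: 0.001964 rad * 0.003669 Hz = 7.205916e-06 rad/s. 1 rpm = 0.10471976 rad/s, so 7.205916e-06 rad/s = 7.205916e-06 / 0.10471976 = 6.8811429e-05 rpm ≈ 6.881e-05 rpm (4 s.f.). Final answer: 6.881e-05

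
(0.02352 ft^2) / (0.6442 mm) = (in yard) 1 ft^2 = 0.09290304 m^2, so 0.02352 ft^2 = 0.02352 * 0.09290304 = 0.0021850795 m^2. 1 mm = 0.001 m, so 0.6442 mm = 0.6442 * 0.001 = 0.0006442 m. Combine: 0.0021850795 m^2 / 0.0006442 m = 3.3919272 m. 1 yard = 0.9144 m, so 3.3919272 m = 3.3919272 / 0.9144 = 3.7094567 yard ≈ 3.709 yard (4 s.f.). Final answer: 3.709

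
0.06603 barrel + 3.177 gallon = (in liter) 22.52. Check: 1 barrel = 0.15898729 m^3, so 0.06603 barrel = 0.06603 * 0.15898729 = 0.010497931 m^3. 1 gallon = 0.0037854118 m^3, so 3.177 gallon = 3.177 * 0.0037854118 = 0.012026253 m^3. Sum: 0.010497931 + 0.012026253 = 0.022524184 m^3. 1 liter = 0.001 m^3, so 0.022524184 m^3 = 0.022524184 / 0.001 = 22.524184 liter ≈ 22.52 liter (4 s.f.).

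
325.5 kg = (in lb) 1 lb = 0.45359237 kg, so 325.5 kg = 325.5 / 0.45359237 = 717.60466 lb ≈ 717.6 lb (4 s.f.). Final answer: 717.6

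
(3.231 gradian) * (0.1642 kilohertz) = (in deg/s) 1 gradian = 0.015707963 rad, so 3.231 gradian = 3.231 * 0.015707963 = 0.050752429 rad. 1 kilohertz = 1000 Hz, so 0.1642 kilohertz = 0.1642 * 1000 = 164.2 Hz. Combine: 0.050752429 rad * 164.2 Hz = 8.3335489 rad/s. 1 deg/s = 0.017453293 rad/s, so 8.3335489 rad/s = 8.3335489 / 0.017453293 = 477.47718 deg/s ≈ 477.5 deg/s (4 s.f.). Final answer: 477.5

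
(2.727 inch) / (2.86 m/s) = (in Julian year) 7.674e-10. Check: 1 inch = 0.0254 m, so 2.727 inch = 2.727 * 0.0254 = 0.0692658 m. 2.86 m/s is already in m/s. Combine: 0.0692658 m / 2.86 m/s = 0.024218811 s. 1 Julian year = 31557600 s, so 0.024218811 s = 0.024218811 / 31557600 = 7.6744782e-10 Julian year ≈ 7.674e-10 Julian year (4 s.f.).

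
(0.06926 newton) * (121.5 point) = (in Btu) 0.06926 newton = 0.06926 N. 1 point = 0.00035277778 m, so 121.5 point = 121.5 * 0.00035277778 = 0.0428625 m. Combine: 0.06926 N * 0.0428625 m = 0.0029686568 J. 1 Btu = 1055.0559 J, so 0.0029686568 J = 0.0029686568 / 1055.0559 = 2.8137437e-06 Btu ≈ 2.814e-06 Btu (4 s.f.). Final answer: 2.814e-06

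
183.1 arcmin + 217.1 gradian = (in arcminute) 1 arcmin = 0.00029088821 rad, so 183.1 arcmin = 183.1 * 0.00029088821 = 0.053261631 rad. 1 gradian = 0.015707963 rad, so 217.1 gradian = 217.1 * 0.015707963 = 3.4101988 rad. Sum: 0.053261631 + 3.4101988 = 3.4634605 rad. 1 arcminute = 0.00029088821 rad, so 3.4634605 rad = 3.4634605 / 0.00029088821 = 11906.5 arcminute ≈ 1.191e+04 arcminute (4 s.f.). Final answer: 1.191e+04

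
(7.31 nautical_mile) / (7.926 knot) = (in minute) 1 nautical_mile = 1852 m, so 7.31 nautical_mile = 7.31 * 1852 = 13538.12 m. 1 knot = 0.51444444 m/s, so 7.926 knot = 7.926 * 0.51444444 = 4.0774867 m/s. Combine: 13538.12 m / 4.0774867 m/s = 3320.212 s. 1 minute = 60 s, so 3320.212 s = 3320.212 / 60 = 55.336866 minute ≈ 55.34 minute (4 s.f.). Final answer: 55.34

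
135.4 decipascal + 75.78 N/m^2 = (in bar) 0.0008932. Check: 1 decipascal = 0.1 Pa, so 135.4 decipascal = 135.4 * 0.1 = 13.54 Pa. 75.78 N/m^2 = 75.78 Pa. Sum: 13.54 + 75.78 = 89.32 Pa. 1 bar = 100000 Pa, so 89.32 Pa = 89.32 / 100000 = 0.0008932 bar.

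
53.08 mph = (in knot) 1 mph = 0.44704 m/s, so 53.08 mph = 53.08 * 0.44704 = 23.728883 m/s. 1 knot = 0.51444444 m/s, so 23.728883 m/s = 23.728883 / 0.51444444 = 46.125259 knot ≈ 46.13 knot (4 s.f.). Final answer: 46.13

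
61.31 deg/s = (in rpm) 10.22. Check: 1 deg/s = 0.017453293 rad/s, so 61.31 deg/s = 61.31 * 0.017453293 = 1.0700614 rad/s. 1 rpm = 0.10471976 rad/s, so 1.0700614 rad/s = 1.0700614 / 0.10471976 = 10.218333 rpm ≈ 10.22 rpm (4 s.f.).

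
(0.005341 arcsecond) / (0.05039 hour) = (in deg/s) 1 arcsecond = 4.8481368e-06 rad, so 0.005341 arcsecond = 0.005341 * 4.8481368e-06 = 2.5893899e-08 rad. 1 hour = 3600 s, so 0.05039 hour = 0.05039 * 3600 = 181.404 s. Combine: 2.5893899e-08 rad / 181.404 s = 1.4274161e-10 rad/s. 1 deg/s = 0.017453293 rad/s, so 1.4274161e-10 rad/s = 1.4274161e-10 / 0.017453293 = 8.1784917e-09 deg/s ≈ 8.178e-09 deg/s (4 s.f.). Final answer: 8.178e-09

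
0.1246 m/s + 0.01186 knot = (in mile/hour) 0.2924. Check: 0.1246 m/s is already in m/s. 1 knot = 0.51444444 m/s, so 0.01186 knot = 0.01186 * 0.51444444 = 0.0061013111 m/s. Sum: 0.1246 + 0.0061013111 = 0.13070131 m/s. 1 mile/hour = 0.44704 m/s, so 0.13070131 m/s = 0.13070131 / 0.44704 = 0.29237051 mile/hour ≈ 0.2924 mile/hour (4 s.f.).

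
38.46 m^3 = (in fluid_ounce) 1 fluid_ounce = 2.957353e-05 m^3, so 38.46 m^3 = 38.46 / 2.957353e-05 = 1300487.3 fluid_ounce ≈ 1.3e+06 fluid_ounce (4 s.f.). Final answer: 1.3e+06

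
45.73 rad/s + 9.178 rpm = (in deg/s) 45.73 rad/s is already in rad/s. 1 rpm = 0.10471976 rad/s, so 9.178 rpm = 9.178 * 0.10471976 = 0.96111791 rad/s. Sum: 45.73 + 0.96111791 = 46.691118 rad/s. 1 deg/s = 0.017453293 rad/s, so 46.691118 rad/s = 46.691118 / 0.017453293 = 2675.204 deg/s ≈ 2675 deg/s (4 s.f.). Final answer: 2675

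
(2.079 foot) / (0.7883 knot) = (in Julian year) 4.951e-08. Check: 1 foot = 0.3048 m, so 2.079 foot = 2.079 * 0.3048 = 0.6336792 m. 1 knot = 0.51444444 m/s, so 0.7883 knot = 0.7883 * 0.51444444 = 0.40553656 m/s. Combine: 0.6336792 m / 0.40553656 m/s = 1.5625699 s. 1 Julian year = 31557600 s, so 1.5625699 s = 1.5625699 / 31557600 = 4.9514851e-08 Julian year ≈ 4.951e-08 Julian year (4 s.f.).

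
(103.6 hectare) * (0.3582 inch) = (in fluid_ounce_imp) 1 hectare = 10000 m^2, so 103.6 hectare = 103.6 * 10000 = 1036000 m^2. 1 inch = 0.0254 m, so 0.3582 inch = 0.3582 * 0.0254 = 0.00909828 m. Combine: 1036000 m^2 * 0.00909828 m = 9425.8181 m^3. 1 fluid_ounce_imp = 2.8413063e-05 m^3, so 9425.8181 m^3 = 9425.8181 / 2.8413063e-05 = 3.3174242e+08 fluid_ounce_imp ≈ 3.317e+08 fluid_ounce_imp (4 s.f.). Final answer: 3.317e+08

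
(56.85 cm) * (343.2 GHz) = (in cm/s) 1.951e+13. Check: 1 cm = 0.01 m, so 56.85 cm = 56.85 * 0.01 = 0.5685 m. 1 GHz = 1e+09 Hz, so 343.2 GHz = 343.2 * 1e+09 = 3.432e+11 Hz. Combine: 0.5685 m * 3.432e+11 Hz = 1.951092e+11 m/s. 1 cm/s = 0.01 m/s, so 1.951092e+11 m/s = 1.951092e+11 / 0.01 = 1.951092e+13 cm/s ≈ 1.951e+13 cm/s (4 s.f.).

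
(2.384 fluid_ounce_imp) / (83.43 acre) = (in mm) 2.006e-07. Check: 1 fluid_ounce_imp = 2.8413063e-05 m^3, so 2.384 fluid_ounce_imp = 2.384 * 2.8413063e-05 = 6.7736741e-05 m^3. 1 acre = 4046.8564 m^2, so 83.43 acre = 83.43 * 4046.8564 = 337629.23 m^2. Combine: 6.7736741e-05 m^3 / 337629.23 m^2 = 2.0062463e-10 m. 1 mm = 0.001 m, so 2.0062463e-10 m = 2.0062463e-10 / 0.001 = 2.0062463e-07 mm ≈ 2.006e-07 mm (4 s.f.).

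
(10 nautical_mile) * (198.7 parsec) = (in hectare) 1.136e+19. Check: 1 nautical_mile = 1852 m, so 10 nautical_mile = 10 * 1852 = 18520 m. 1 parsec = 3.0856776e+16 m, so 198.7 parsec = 198.7 * 3.0856776e+16 = 6.1312414e+18 m. Combine: 18520 m * 6.1312414e+18 m = 1.1355059e+23 m^2. 1 hectare = 10000 m^2, so 1.1355059e+23 m^2 = 1.1355059e+23 / 10000 = 1.1355059e+19 hectare ≈ 1.136e+19 hectare (4 s.f.).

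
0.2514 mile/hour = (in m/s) 1 mile/hour = 0.44704 m/s, so 0.2514 mile/hour = 0.2514 * 0.44704 = 0.11238586 m/s. Result: 0.11238586 m/s ≈ 0.1124 m/s (4 s.f.). Final answer: 0.1124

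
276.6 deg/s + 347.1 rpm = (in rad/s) 41.18. Check: 1 deg/s = 0.017453293 rad/s, so 276.6 deg/s = 276.6 * 0.017453293 = 4.8275807 rad/s. 1 rpm = 0.10471976 rad/s, so 347.1 rpm = 347.1 * 0.10471976 = 36.348227 rad/s. Sum: 4.8275807 + 36.348227 = 41.175808 rad/s. Result: 41.175808 rad/s ≈ 41.18 rad/s (4 s.f.).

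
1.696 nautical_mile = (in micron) 1 nautical_mile = 1852 m, so 1.696 nautical_mile = 1.696 * 1852 = 3140.992 m. 1 micron = 1e-06 m, so 3140.992 m = 3140.992 / 1e-06 = 3.140992e+09 micron ≈ 3.141e+09 micron (4 s.f.). Final answer: 3.141e+09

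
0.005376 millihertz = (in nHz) 5376. Check: 1 millihertz = 0.001 Hz, so 0.005376 millihertz = 0.005376 * 0.001 = 5.376e-06 Hz. 1 nHz = 1e-09 Hz, so 5.376e-06 Hz = 5.376e-06 / 1e-09 = 5376 nHz.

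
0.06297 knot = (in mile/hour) 1 knot = 0.51444444 m/s, so 0.06297 knot = 0.06297 * 0.51444444 = 0.032394567 m/s. 1 mile/hour = 0.44704 m/s, so 0.032394567 m/s = 0.032394567 / 0.44704 = 0.072464582 mile/hour ≈ 0.07246 mile/hour (4 s.f.). Final answer: 0.07246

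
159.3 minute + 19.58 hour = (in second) 8.005e+04. Check: 1 minute = 60 s, so 159.3 minute = 159.3 * 60 = 9558 s. 1 hour = 3600 s, so 19.58 hour = 19.58 * 3600 = 70488 s. Sum: 9558 + 70488 = 80046 s. 80046 s = 80046 second ≈ 8.005e+04 second (4 s.f.).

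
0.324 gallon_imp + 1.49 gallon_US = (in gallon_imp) 1.565. Check: 1 gallon_imp = 0.00454609 m^3, so 0.324 gallon_imp = 0.324 * 0.00454609 = 0.0014729332 m^3. 1 gallon_US = 0.0037854118 m^3, so 1.49 gallon_US = 1.49 * 0.0037854118 = 0.0056402636 m^3. Sum: 0.0014729332 + 0.0056402636 = 0.0071131967 m^3. 1 gallon_imp = 0.00454609 m^3, so 0.0071131967 m^3 = 0.0071131967 / 0.00454609 = 1.5646845 gallon_imp ≈ 1.565 gallon_imp (4 s.f.).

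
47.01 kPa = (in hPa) 1 kPa = 1000 Pa, so 47.01 kPa = 47.01 * 1000 = 47010 Pa. 1 hPa = 100 Pa, so 47010 Pa = 47010 / 100 = 470.1 hPa. Final answer: 470.1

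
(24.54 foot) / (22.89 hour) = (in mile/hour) 1 foot = 0.3048 m, so 24.54 foot = 24.54 * 0.3048 = 7.479792 m. 1 hour = 3600 s, so 22.89 hour = 22.89 * 3600 = 82404 s. Combine: 7.479792 m / 82404 s = 9.0769768e-05 m/s. 1 mile/hour = 0.44704 m/s, so 9.0769768e-05 m/s = 9.0769768e-05 / 0.44704 = 0.00020304619 mile/hour ≈ 0.000203 mile/hour (4 s.f.). Final answer: 0.000203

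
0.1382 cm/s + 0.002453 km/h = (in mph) 0.004616. Check: 1 cm/s = 0.01 m/s, so 0.1382 cm/s = 0.1382 * 0.01 = 0.001382 m/s. 1 km/h = 0.27777778 m/s, so 0.002453 km/h = 0.002453 * 0.27777778 = 0.00068138889 m/s. Sum: 0.001382 + 0.00068138889 = 0.0020633889 m/s. 1 mph = 0.44704 m/s, so 0.0020633889 m/s = 0.0020633889 / 0.44704 = 0.0046156695 mph ≈ 0.004616 mph (4 s.f.).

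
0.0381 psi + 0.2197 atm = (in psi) 3.267. Check: 1 psi = 6894.7573 Pa, so 0.0381 psi = 0.0381 * 6894.7573 = 262.69025 Pa. 1 atm = 101325 Pa, so 0.2197 atm = 0.2197 * 101325 = 22261.103 Pa. Sum: 262.69025 + 22261.103 = 22523.793 Pa. 1 psi = 6894.7573 Pa, so 22523.793 Pa = 22523.793 / 6894.7573 = 3.2667999 psi ≈ 3.267 psi (4 s.f.).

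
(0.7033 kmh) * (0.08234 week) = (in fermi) 9.729e+18. Check: 1 kmh = 0.27777778 m/s, so 0.7033 kmh = 0.7033 * 0.27777778 = 0.19536111 m/s. 1 week = 604800 s, so 0.08234 week = 0.08234 * 604800 = 49799.232 s. Combine: 0.19536111 m/s * 49799.232 s = 9728.8333 m. 1 fermi = 1e-15 m, so 9728.8333 m = 9728.8333 / 1e-15 = 9.7288333e+18 fermi ≈ 9.729e+18 fermi (4 s.f.).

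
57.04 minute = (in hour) 1 minute = 60 s, so 57.04 minute = 57.04 * 60 = 3422.4 s. 1 hour = 3600 s, so 3422.4 s = 3422.4 / 3600 = 0.95066667 hour ≈ 0.9507 hour (4 s.f.). Final answer: 0.9507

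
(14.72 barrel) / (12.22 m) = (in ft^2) 1 barrel = 0.15898729 m^3, so 14.72 barrel = 14.72 * 0.15898729 = 2.340293 m^3. 12.22 m is already in m. Combine: 2.340293 m^3 / 12.22 m = 0.19151334 m^2. 1 ft^2 = 0.09290304 m^2, so 0.19151334 m^2 = 0.19151334 / 0.09290304 = 2.0614324 ft^2 ≈ 2.061 ft^2 (4 s.f.). Final answer: 2.061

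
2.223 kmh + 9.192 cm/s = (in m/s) 0.7094. Check: 1 kmh = 0.27777778 m/s, so 2.223 kmh = 2.223 * 0.27777778 = 0.6175 m/s. 1 cm/s = 0.01 m/s, so 9.192 cm/s = 9.192 * 0.01 = 0.09192 m/s. Sum: 0.6175 + 0.09192 = 0.70942 m/s. Result: 0.70942 m/s ≈ 0.7094 m/s (4 s.f.).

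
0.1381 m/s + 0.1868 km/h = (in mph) 0.1381 m/s is already in m/s. 1 km/h = 0.27777778 m/s, so 0.1868 km/h = 0.1868 * 0.27777778 = 0.051888889 m/s. Sum: 0.1381 + 0.051888889 = 0.18998889 m/s. 1 mph = 0.44704 m/s, so 0.18998889 m/s = 0.18998889 / 0.44704 = 0.42499304 mph ≈ 0.425 mph (4 s.f.). Final answer: 0.425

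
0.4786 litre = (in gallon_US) 0.1264. Check: 1 litre = 0.001 m^3, so 0.4786 litre = 0.4786 * 0.001 = 0.0004786 m^3. 1 gallon_US = 0.0037854118 m^3, so 0.0004786 m^3 = 0.0004786 / 0.0037854118 = 0.12643274 gallon_US ≈ 0.1264 gallon_US (4 s.f.).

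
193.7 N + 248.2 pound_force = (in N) 1298. Check: 193.7 N is already in N. 1 pound_force = 4.4482216 N, so 248.2 pound_force = 248.2 * 4.4482216 = 1104.0486 N. Sum: 193.7 + 1104.0486 = 1297.7486 N. Result: 1297.7486 N ≈ 1298 N (4 s.f.).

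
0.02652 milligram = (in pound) 5.847e-08. Check: 1 milligram = 1e-06 kg, so 0.02652 milligram = 0.02652 * 1e-06 = 2.652e-08 kg. 1 pound = 0.45359237 kg, so 2.652e-08 kg = 2.652e-08 / 0.45359237 = 5.8466592e-08 pound ≈ 5.847e-08 pound (4 s.f.).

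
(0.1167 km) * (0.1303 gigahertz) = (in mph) 3.401e+10. Check: 1 km = 1000 m, so 0.1167 km = 0.1167 * 1000 = 116.7 m. 1 gigahertz = 1e+09 Hz, so 0.1303 gigahertz = 0.1303 * 1e+09 = 1.303e+08 Hz. Combine: 116.7 m * 1.303e+08 Hz = 1.520601e+10 m/s. 1 mph = 0.44704 m/s, so 1.520601e+10 m/s = 1.520601e+10 / 0.44704 = 3.4014876e+10 mph ≈ 3.401e+10 mph (4 s.f.).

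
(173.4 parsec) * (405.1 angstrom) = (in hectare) 1 parsec = 3.0856776e+16 m, so 173.4 parsec = 173.4 * 3.0856776e+16 = 5.3505649e+18 m. 1 angstrom = 1e-10 m, so 405.1 angstrom = 405.1 * 1e-10 = 4.051e-08 m. Combine: 5.3505649e+18 m * 4.051e-08 m = 2.1675139e+11 m^2. 1 hectare = 10000 m^2, so 2.1675139e+11 m^2 = 2.1675139e+11 / 10000 = 21675139 hectare ≈ 2.168e+07 hectare (4 s.f.). Final answer: 2.168e+07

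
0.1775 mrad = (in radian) 0.0001775. Check: 1 mrad = 0.001 rad, so 0.1775 mrad = 0.1775 * 0.001 = 0.0001775 rad. 0.0001775 rad = 0.0001775 radian.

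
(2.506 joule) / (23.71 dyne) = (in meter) 1.057e+04. Check: 2.506 joule = 2.506 J. 1 dyne = 1e-05 N, so 23.71 dyne = 23.71 * 1e-05 = 0.0002371 N. Combine: 2.506 J / 0.0002371 N = 10569.38 m. 10569.38 m = 10569.38 meter ≈ 1.057e+04 meter (4 s.f.).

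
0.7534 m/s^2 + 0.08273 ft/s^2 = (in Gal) 0.7534 m/s^2 is already in m/s^2. 1 ft/s^2 = 0.3048 m/s^2, so 0.08273 ft/s^2 = 0.08273 * 0.3048 = 0.025216104 m/s^2. Sum: 0.7534 + 0.025216104 = 0.7786161 m/s^2. 1 Gal = 0.01 m/s^2, so 0.7786161 m/s^2 = 0.7786161 / 0.01 = 77.86161 Gal ≈ 77.86 Gal (4 s.f.). Final answer: 77.86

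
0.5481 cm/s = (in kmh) 1 cm/s = 0.01 m/s, so 0.5481 cm/s = 0.5481 * 0.01 = 0.005481 m/s. 1 kmh = 0.27777778 m/s, so 0.005481 m/s = 0.005481 / 0.27777778 = 0.0197316 kmh ≈ 0.01973 kmh (4 s.f.). Final answer: 0.01973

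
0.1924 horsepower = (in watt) 143.5. Check: 1 horsepower = 745.69987 W, so 0.1924 horsepower = 0.1924 * 745.69987 = 143.47266 W. 143.47266 W = 143.47266 watt ≈ 143.5 watt (4 s.f.).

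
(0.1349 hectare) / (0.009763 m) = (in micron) 1.382e+11. Check: 1 hectare = 10000 m^2, so 0.1349 hectare = 0.1349 * 10000 = 1349 m^2. 0.009763 m is already in m. Combine: 1349 m^2 / 0.009763 m = 138174.74 m. 1 micron = 1e-06 m, so 138174.74 m = 138174.74 / 1e-06 = 1.3817474e+11 micron ≈ 1.382e+11 micron (4 s.f.).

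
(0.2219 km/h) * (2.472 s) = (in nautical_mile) 1 km/h = 0.27777778 m/s, so 0.2219 km/h = 0.2219 * 0.27777778 = 0.061638889 m/s. 2.472 s is already in s. Combine: 0.061638889 m/s * 2.472 s = 0.15237133 m. 1 nautical_mile = 1852 m, so 0.15237133 m = 0.15237133 / 1852 = 8.2273938e-05 nautical_mile ≈ 8.227e-05 nautical_mile (4 s.f.). Final answer: 8.227e-05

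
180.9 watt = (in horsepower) 0.2426. Check: 180.9 watt = 180.9 W. 1 horsepower = 745.69987 W, so 180.9 W = 180.9 / 745.69987 = 0.2425909 horsepower ≈ 0.2426 horsepower (4 s.f.).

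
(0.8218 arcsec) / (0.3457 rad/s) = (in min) 1 arcsec = 4.8481368e-06 rad, so 0.8218 arcsec = 0.8218 * 4.8481368e-06 = 3.9841988e-06 rad. 0.3457 rad/s is already in rad/s. Combine: 3.9841988e-06 rad / 0.3457 rad/s = 1.1525018e-05 s. 1 min = 60 s, so 1.1525018e-05 s = 1.1525018e-05 / 60 = 1.9208364e-07 min ≈ 1.921e-07 min (4 s.f.). Final answer: 1.921e-07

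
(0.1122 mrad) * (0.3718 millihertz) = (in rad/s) 4.172e-08. Check: 1 mrad = 0.001 rad, so 0.1122 mrad = 0.1122 * 0.001 = 0.0001122 rad. 1 millihertz = 0.001 Hz, so 0.3718 millihertz = 0.3718 * 0.001 = 0.0003718 Hz. Combine: 0.0001122 rad * 0.0003718 Hz = 4.171596e-08 rad/s. Result: 4.171596e-08 rad/s ≈ 4.172e-08 rad/s (4 s.f.).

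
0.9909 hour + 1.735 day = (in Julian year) 1 hour = 3600 s, so 0.9909 hour = 0.9909 * 3600 = 3567.24 s. 1 day = 86400 s, so 1.735 day = 1.735 * 86400 = 149904 s. Sum: 3567.24 + 149904 = 153471.24 s. 1 Julian year = 31557600 s, so 153471.24 s = 153471.24 / 31557600 = 0.0048632101 Julian year ≈ 0.004863 Julian year (4 s.f.). Final answer: 0.004863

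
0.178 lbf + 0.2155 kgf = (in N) 2.905. Check: 1 lbf = 4.4482216 N, so 0.178 lbf = 0.178 * 4.4482216 = 0.79178345 N. 1 kgf = 9.80665 N, so 0.2155 kgf = 0.2155 * 9.80665 = 2.1133331 N. Sum: 0.79178345 + 2.1133331 = 2.9051165 N. Result: 2.9051165 N ≈ 2.905 N (4 s.f.).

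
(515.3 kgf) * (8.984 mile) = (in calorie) 1.746e+07. Check: 1 kgf = 9.80665 N, so 515.3 kgf = 515.3 * 9.80665 = 5053.3667 N. 1 mile = 1609.344 m, so 8.984 mile = 8.984 * 1609.344 = 14458.346 m. Combine: 5053.3667 N * 14458.346 m = 73063327 J. 1 calorie = 4.184 J, so 73063327 J = 73063327 / 4.184 = 17462554 calorie ≈ 1.746e+07 calorie (4 s.f.).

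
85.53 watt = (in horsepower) 85.53 watt = 85.53 W. 1 horsepower = 745.69987 W, so 85.53 W = 85.53 / 745.69987 = 0.11469762 horsepower ≈ 0.1147 horsepower (4 s.f.). Final answer: 0.1147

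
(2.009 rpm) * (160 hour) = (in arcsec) 1 rpm = 0.10471976 rad/s, so 2.009 rpm = 2.009 * 0.10471976 = 0.21038199 rad/s. 1 hour = 3600 s, so 160 hour = 160 * 3600 = 576000 s. Combine: 0.21038199 rad/s * 576000 s = 121180.03 rad. 1 arcsec = 4.8481368e-06 rad, so 121180.03 rad = 121180.03 / 4.8481368e-06 = 2.4995174e+10 arcsec ≈ 2.5e+10 arcsec (4 s.f.). Final answer: 2.5e+10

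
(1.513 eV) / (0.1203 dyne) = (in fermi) 1 eV = 1.6021766e-19 J, so 1.513 eV = 1.513 * 1.6021766e-19 = 2.4240932e-19 J. 1 dyne = 1e-05 N, so 0.1203 dyne = 0.1203 * 1e-05 = 1.203e-06 N. Combine: 2.4240932e-19 J / 1.203e-06 N = 2.0150401e-13 m. 1 fermi = 1e-15 m, so 2.0150401e-13 m = 2.0150401e-13 / 1e-15 = 201.50401 fermi ≈ 201.5 fermi (4 s.f.). Final answer: 201.5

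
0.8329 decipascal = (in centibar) 8.329e-05. Check: 1 decipascal = 0.1 Pa, so 0.8329 decipascal = 0.8329 * 0.1 = 0.08329 Pa. 1 centibar = 1000 Pa, so 0.08329 Pa = 0.08329 / 1000 = 8.329e-05 centibar.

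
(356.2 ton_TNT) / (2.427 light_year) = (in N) 6.491e-05. Check: 1 ton_TNT = 4.184e+09 J, so 356.2 ton_TNT = 356.2 * 4.184e+09 = 1.4903408e+12 J. 1 light_year = 9.4607305e+15 m, so 2.427 light_year = 2.427 * 9.4607305e+15 = 2.2961193e+16 m. Combine: 1.4903408e+12 J / 2.2961193e+16 m = 6.4906941e-05 N. Result: 6.4906941e-05 N ≈ 6.491e-05 N (4 s.f.).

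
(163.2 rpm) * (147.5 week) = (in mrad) 1 rpm = 0.10471976 rad/s, so 163.2 rpm = 163.2 * 0.10471976 = 17.090264 rad/s. 1 week = 604800 s, so 147.5 week = 147.5 * 604800 = 89208000 s. Combine: 17.090264 rad/s * 89208000 s = 1.5245883e+09 rad. 1 mrad = 0.001 rad, so 1.5245883e+09 rad = 1.5245883e+09 / 0.001 = 1.5245883e+12 mrad ≈ 1.525e+12 mrad (4 s.f.). Final answer: 1.525e+12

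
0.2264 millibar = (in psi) 1 millibar = 100 Pa, so 0.2264 millibar = 0.2264 * 100 = 22.64 Pa. 1 psi = 6894.7573 Pa, so 22.64 Pa = 22.64 / 6894.7573 = 0.0032836544 psi ≈ 0.003284 psi (4 s.f.). Final answer: 0.003284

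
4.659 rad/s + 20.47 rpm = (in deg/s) 389.8. Check: 4.659 rad/s is already in rad/s. 1 rpm = 0.10471976 rad/s, so 20.47 rpm = 20.47 * 0.10471976 = 2.1436134 rad/s. Sum: 4.659 + 2.1436134 = 6.8026134 rad/s. 1 deg/s = 0.017453293 rad/s, so 6.8026134 rad/s = 6.8026134 / 0.017453293 = 389.76104 deg/s ≈ 389.8 deg/s (4 s.f.).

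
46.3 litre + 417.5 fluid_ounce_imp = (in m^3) 0.05816. Check: 1 litre = 0.001 m^3, so 46.3 litre = 46.3 * 0.001 = 0.0463 m^3. 1 fluid_ounce_imp = 2.8413063e-05 m^3, so 417.5 fluid_ounce_imp = 417.5 * 2.8413063e-05 = 0.011862454 m^3. Sum: 0.0463 + 0.011862454 = 0.058162454 m^3. Result: 0.058162454 m^3 ≈ 0.05816 m^3 (4 s.f.).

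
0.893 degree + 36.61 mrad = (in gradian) 1 degree = 0.017453293 rad, so 0.893 degree = 0.893 * 0.017453293 = 0.01558579 rad. 1 mrad = 0.001 rad, so 36.61 mrad = 36.61 * 0.001 = 0.03661 rad. Sum: 0.01558579 + 0.03661 = 0.05219579 rad. 1 gradian = 0.015707963 rad, so 0.05219579 rad = 0.05219579 / 0.015707963 = 3.3228872 gradian ≈ 3.323 gradian (4 s.f.). Final answer: 3.323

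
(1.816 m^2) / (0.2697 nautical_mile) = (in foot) 1.816 m^2 is already in m^2. 1 nautical_mile = 1852 m, so 0.2697 nautical_mile = 0.2697 * 1852 = 499.4844 m. Combine: 1.816 m^2 / 499.4844 m = 0.0036357492 m. 1 foot = 0.3048 m, so 0.0036357492 m = 0.0036357492 / 0.3048 = 0.011928311 foot ≈ 0.01193 foot (4 s.f.). Final answer: 0.01193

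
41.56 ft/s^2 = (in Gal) 1267. Check: 1 ft/s^2 = 0.3048 m/s^2, so 41.56 ft/s^2 = 41.56 * 0.3048 = 12.667488 m/s^2. 1 Gal = 0.01 m/s^2, so 12.667488 m/s^2 = 12.667488 / 0.01 = 1266.7488 Gal ≈ 1267 Gal (4 s.f.).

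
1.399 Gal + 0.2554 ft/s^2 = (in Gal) 9.184. Check: 1 Gal = 0.01 m/s^2, so 1.399 Gal = 1.399 * 0.01 = 0.01399 m/s^2. 1 ft/s^2 = 0.3048 m/s^2, so 0.2554 ft/s^2 = 0.2554 * 0.3048 = 0.07784592 m/s^2. Sum: 0.01399 + 0.07784592 = 0.09183592 m/s^2. 1 Gal = 0.01 m/s^2, so 0.09183592 m/s^2 = 0.09183592 / 0.01 = 9.183592 Gal ≈ 9.184 Gal (4 s.f.).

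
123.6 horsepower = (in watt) 1 horsepower = 745.69987 W, so 123.6 horsepower = 123.6 * 745.69987 = 92168.504 W. 92168.504 W = 92168.504 watt ≈ 9.217e+04 watt (4 s.f.). Final answer: 9.217e+04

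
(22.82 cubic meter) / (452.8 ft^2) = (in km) 22.82 cubic meter = 22.82 m^3. 1 ft^2 = 0.09290304 m^2, so 452.8 ft^2 = 452.8 * 0.09290304 = 42.066497 m^2. Combine: 22.82 m^3 / 42.066497 m^2 = 0.54247446 m. 1 km = 1000 m, so 0.54247446 m = 0.54247446 / 1000 = 0.00054247446 km ≈ 0.0005425 km (4 s.f.). Final answer: 0.0005425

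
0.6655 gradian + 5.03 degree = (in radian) 0.09824. Check: 1 gradian = 0.015707963 rad, so 0.6655 gradian = 0.6655 * 0.015707963 = 0.01045365 rad. 1 degree = 0.017453293 rad, so 5.03 degree = 5.03 * 0.017453293 = 0.087790061 rad. Sum: 0.01045365 + 0.087790061 = 0.098243711 rad. 0.098243711 rad = 0.098243711 radian ≈ 0.09824 radian (4 s.f.).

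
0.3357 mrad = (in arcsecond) 69.24. Check: 1 mrad = 0.001 rad, so 0.3357 mrad = 0.3357 * 0.001 = 0.0003357 rad. 1 arcsecond = 4.8481368e-06 rad, so 0.0003357 rad = 0.0003357 / 4.8481368e-06 = 69.243095 arcsecond ≈ 69.24 arcsecond (4 s.f.).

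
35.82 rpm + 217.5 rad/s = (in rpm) 1 rpm = 0.10471976 rad/s, so 35.82 rpm = 35.82 * 0.10471976 = 3.7510616 rad/s. 217.5 rad/s is already in rad/s. Sum: 3.7510616 + 217.5 = 221.25106 rad/s. 1 rpm = 0.10471976 rad/s, so 221.25106 rad/s = 221.25106 / 0.10471976 = 2112.792 rpm ≈ 2113 rpm (4 s.f.). Final answer: 2113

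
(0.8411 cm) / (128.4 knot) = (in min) 1 cm = 0.01 m, so 0.8411 cm = 0.8411 * 0.01 = 0.008411 m. 1 knot = 0.51444444 m/s, so 128.4 knot = 128.4 * 0.51444444 = 66.054667 m/s. Combine: 0.008411 m / 66.054667 m/s = 0.00012733393 s. 1 min = 60 s, so 0.00012733393 s = 0.00012733393 / 60 = 2.1222321e-06 min ≈ 2.122e-06 min (4 s.f.). Final answer: 2.122e-06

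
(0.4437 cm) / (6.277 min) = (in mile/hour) 1 cm = 0.01 m, so 0.4437 cm = 0.4437 * 0.01 = 0.004437 m. 1 min = 60 s, so 6.277 min = 6.277 * 60 = 376.62 s. Combine: 0.004437 m / 376.62 s = 1.1781106e-05 m/s. 1 mile/hour = 0.44704 m/s, so 1.1781106e-05 m/s = 1.1781106e-05 / 0.44704 = 2.6353583e-05 mile/hour ≈ 2.635e-05 mile/hour (4 s.f.). Final answer: 2.635e-05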